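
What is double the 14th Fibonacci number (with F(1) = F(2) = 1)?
The 14th Fibonacci number (with F(1) = F(2) = 1): 1, 1, 2, 3, 5, 8, 13, 21, 34, 55, 89, 144, 233, 377 → 377
Compute 377 × 2 = 754
754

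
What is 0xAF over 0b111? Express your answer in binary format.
Convert 0xAF (hexadecimal) → 10×16 + 15 = 175 (decimal)
Convert 0b111 (binary) → 4 + 2 + 1 = 7 (decimal)
Compute 175 ÷ 7 = 25
Convert 25 (decimal) → 25 = 16 + 8 + 1 → 0b11001 (binary)
0b11001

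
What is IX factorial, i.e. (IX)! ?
Convert IX (Roman numeral) → 9 (decimal)
Compute 9! = 362880
362880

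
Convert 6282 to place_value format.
Convert 6282 (decimal) → 6282 = 6×1000 + 2×100 + 8×10 + 2 → 6 thousands, 2 hundreds, 8 tens, 2 ones (place-value notation)
6 thousands, 2 hundreds, 8 tens, 2 ones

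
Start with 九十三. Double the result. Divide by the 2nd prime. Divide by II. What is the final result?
Convert 九十三 (Chinese numeral) → 9×10 + 3 = 93 (decimal)
Start: 93
93 × 2 = 186
Convert the 2nd prime (prime index) → 3 (decimal)
186 ÷ 3 = 62
Convert II (Roman numeral) → 1 + 1 = 2 (decimal)
62 ÷ 2 = 31
31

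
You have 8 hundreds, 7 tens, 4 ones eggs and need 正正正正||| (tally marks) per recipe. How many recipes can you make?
Convert 8 hundreds, 7 tens, 4 ones (place-value notation) → 8×100 + 7×10 + 4 = 874 (decimal)
Convert 正正正正||| (tally marks) → 5 + 5 + 5 + 5 + 3 = 23 (decimal)
Compute 874 ÷ 23 = 38
38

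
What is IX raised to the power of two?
Convert IX (Roman numeral) → 9 (decimal)
Convert two (English words) → 2 (decimal)
Compute 9 ^ 2 = 81
81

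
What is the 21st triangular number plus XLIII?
The 21st triangular number = 21×22/2 = 231
Convert XLIII (Roman numeral) → 40 + 1 + 1 + 1 = 43 (decimal)
Compute 231 + 43 = 274
274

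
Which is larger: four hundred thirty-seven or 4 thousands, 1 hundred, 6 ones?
Convert four hundred thirty-seven (English words) → 4×100 + 37 = 437 (decimal)
Convert 4 thousands, 1 hundred, 6 ones (place-value notation) → 4×1000 + 1×100 + 6 = 4106 (decimal)
Compare 437 vs 4106: larger = 4106
4106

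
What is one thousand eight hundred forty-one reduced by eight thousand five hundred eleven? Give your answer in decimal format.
Convert one thousand eight hundred forty-one (English words) → 1×1000 + 8×100 + 41 = 1841 (decimal)
Convert eight thousand five hundred eleven (English words) → 8×1000 + 5×100 + 11 = 8511 (decimal)
Compute 1841 - 8511 = -6670
-6670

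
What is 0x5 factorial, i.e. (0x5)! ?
Convert 0x5 (hexadecimal) → 5 (decimal)
Compute 5! = 120
120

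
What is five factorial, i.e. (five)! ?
Convert five (English words) → 5 (decimal)
Compute 5! = 120
120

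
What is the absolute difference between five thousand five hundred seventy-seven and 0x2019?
Convert five thousand five hundred seventy-seven (English words) → 5×1000 + 5×100 + 77 = 5577 (decimal)
Convert 0x2019 (hexadecimal) → 2×4096 + 1×16 + 9 = 8217 (decimal)
Compute |5577 - 8217| = 2640
2640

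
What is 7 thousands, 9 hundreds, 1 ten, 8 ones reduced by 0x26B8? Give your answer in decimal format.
Convert 7 thousands, 9 hundreds, 1 ten, 8 ones (place-value notation) → 7×1000 + 9×100 + 1×10 + 8 = 7918 (decimal)
Convert 0x26B8 (hexadecimal) → 2×4096 + 6×256 + 11×16 + 8 = 9912 (decimal)
Compute 7918 - 9912 = -1994
-1994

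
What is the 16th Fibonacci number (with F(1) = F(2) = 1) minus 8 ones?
The 16th Fibonacci number (with F(1) = F(2) = 1) = 987
Convert 8 ones (place-value notation) → 8 (decimal)
Compute 987 - 8 = 979
979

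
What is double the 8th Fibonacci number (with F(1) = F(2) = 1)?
The 8th Fibonacci number (with F(1) = F(2) = 1): 1, 1, 2, 3, 5, 8, 13, 21 → 21
Compute 21 × 2 = 42
42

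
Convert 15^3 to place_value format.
Convert 15^3 (power) → 3375 (decimal)
Convert 3375 (decimal) → 3375 = 3×1000 + 3×100 + 7×10 + 5 → 3 thousands, 3 hundreds, 7 tens, 5 ones (place-value notation)
3 thousands, 3 hundreds, 7 tens, 5 ones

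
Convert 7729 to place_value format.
Convert 7729 (decimal) → 7729 = 7×1000 + 7×100 + 2×10 + 9 → 7 thousands, 7 hundreds, 2 tens, 9 ones (place-value notation)
7 thousands, 7 hundreds, 2 tens, 9 ones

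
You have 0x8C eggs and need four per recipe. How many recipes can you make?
Convert 0x8C (hexadecimal) → 8×16 + 12 = 140 (decimal)
Convert four (English words) → 4 (decimal)
Compute 140 ÷ 4 = 35
35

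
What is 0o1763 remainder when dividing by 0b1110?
Convert 0o1763 (octal) → 1×512 + 7×64 + 6×8 + 3 = 1011 (decimal)
Convert 0b1110 (binary) → 8 + 4 + 2 = 14 (decimal)
Compute 1011 mod 14 = 3
3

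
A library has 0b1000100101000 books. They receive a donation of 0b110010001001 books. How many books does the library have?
Convert 0b1000100101000 (binary) → 4096 + 256 + 32 + 8 = 4392 (decimal)
Convert 0b110010001001 (binary) → 2048 + 1024 + 128 + 8 + 1 = 3209 (decimal)
Compute 4392 + 3209 = 7601
7601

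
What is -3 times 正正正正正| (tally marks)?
Convert 正正正正正| (tally marks) → 5 + 5 + 5 + 5 + 5 + 1 = 26 (decimal)
Compute -3 × 26 = -78
-78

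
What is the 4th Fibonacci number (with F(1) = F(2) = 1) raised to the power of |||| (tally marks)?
Convert the 4th Fibonacci number (with F(1) = F(2) = 1) (Fibonacci index) → 1, 1, 2, 3 → 3 (decimal)
Convert |||| (tally marks) → 4 (decimal)
Compute 3 ^ 4 = 81
81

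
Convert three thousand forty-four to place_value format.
Convert three thousand forty-four (English words) → 3×1000 + 44 = 3044 (decimal)
Convert 3044 (decimal) → 3044 = 3×1000 + 4×10 + 4 → 3 thousands, 4 tens, 4 ones (place-value notation)
3 thousands, 4 tens, 4 ones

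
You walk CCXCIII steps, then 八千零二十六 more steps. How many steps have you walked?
Convert CCXCIII (Roman numeral) → 100 + 100 + 90 + 1 + 1 + 1 = 293 (decimal)
Convert 八千零二十六 (Chinese numeral) → 8×1000 + 2×10 + 6 = 8026 (decimal)
Compute 293 + 8026 = 8319
8319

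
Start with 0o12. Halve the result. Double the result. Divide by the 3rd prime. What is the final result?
Convert 0o12 (octal) → 1×8 + 2 = 10 (decimal)
Start: 10
10 ÷ 2 = 5
5 × 2 = 10
Convert the 3rd prime (prime index) → 5 (decimal)
10 ÷ 5 = 2
2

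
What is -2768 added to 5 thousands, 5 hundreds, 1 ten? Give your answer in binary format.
Convert 5 thousands, 5 hundreds, 1 ten (place-value notation) → 5×1000 + 5×100 + 1×10 = 5510 (decimal)
Compute -2768 + 5510 = 2742
Convert 2742 (decimal) → 2742 = 2048 + 512 + 128 + 32 + 16 + 4 + 2 → 0b101010110110 (binary)
0b101010110110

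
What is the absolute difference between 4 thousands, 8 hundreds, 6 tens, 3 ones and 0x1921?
Convert 4 thousands, 8 hundreds, 6 tens, 3 ones (place-value notation) → 4×1000 + 8×100 + 6×10 + 3 = 4863 (decimal)
Convert 0x1921 (hexadecimal) → 1×4096 + 9×256 + 2×16 + 1 = 6433 (decimal)
Compute |4863 - 6433| = 1570
1570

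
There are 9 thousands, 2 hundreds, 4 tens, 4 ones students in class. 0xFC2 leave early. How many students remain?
Convert 9 thousands, 2 hundreds, 4 tens, 4 ones (place-value notation) → 9×1000 + 2×100 + 4×10 + 4 = 9244 (decimal)
Convert 0xFC2 (hexadecimal) → 15×256 + 12×16 + 2 = 4034 (decimal)
Compute 9244 - 4034 = 5210
5210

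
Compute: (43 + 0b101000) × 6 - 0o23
Convert 0b101000 (binary) → 32 + 8 = 40 (decimal)
Convert 0o23 (octal) → 2×8 + 3 = 19 (decimal)
Expression in decimal: (43 + 40) × 6 - 19
Parentheses first: 43 + 40 = 83
Multiply: 83 × 6 = 498
Subtract: 498 - 19 = 479
479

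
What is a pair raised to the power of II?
Convert a pair (colloquial) → 2 (decimal)
Convert II (Roman numeral) → 1 + 1 = 2 (decimal)
Compute 2 ^ 2 = 4
4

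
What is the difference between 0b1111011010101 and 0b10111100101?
Convert 0b1111011010101 (binary) → 4096 + 2048 + 1024 + 512 + 128 + 64 + 16 + 4 + 1 = 7893 (decimal)
Convert 0b10111100101 (binary) → 1024 + 256 + 128 + 64 + 32 + 4 + 1 = 1509 (decimal)
Difference: |7893 - 1509| = 6384
6384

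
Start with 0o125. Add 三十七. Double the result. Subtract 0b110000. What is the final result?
Convert 0o125 (octal) → 1×64 + 2×8 + 5 = 85 (decimal)
Start: 85
Convert 三十七 (Chinese numeral) → 3×10 + 7 = 37 (decimal)
85 + 37 = 122
122 × 2 = 244
Convert 0b110000 (binary) → 32 + 16 = 48 (decimal)
244 - 48 = 196
196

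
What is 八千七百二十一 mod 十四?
Convert 八千七百二十一 (Chinese numeral) → 8×1000 + 7×100 + 2×10 + 1 = 8721 (decimal)
Convert 十四 (Chinese numeral) → 1×10 + 4 = 14 (decimal)
Compute 8721 mod 14 = 13
13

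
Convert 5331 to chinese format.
Convert 5331 (decimal) → 5331 = 5×1000 + 3×100 + 3×10 + 1 → 五千三百三十一 (Chinese numeral)
五千三百三十一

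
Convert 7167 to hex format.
Convert 7167 (decimal) → 7167 = 1×4096 + 11×256 + 15×16 + 15 → 0x1BFF (hexadecimal)
0x1BFF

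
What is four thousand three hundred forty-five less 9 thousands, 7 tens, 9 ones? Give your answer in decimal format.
Convert four thousand three hundred forty-five (English words) → 4×1000 + 3×100 + 45 = 4345 (decimal)
Convert 9 thousands, 7 tens, 9 ones (place-value notation) → 9×1000 + 7×10 + 9 = 9079 (decimal)
Compute 4345 - 9079 = -4734
-4734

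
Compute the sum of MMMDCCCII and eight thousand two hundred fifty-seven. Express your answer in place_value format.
Convert MMMDCCCII (Roman numeral) → 1000 + 1000 + 1000 + 500 + 100 + 100 + 100 + 1 + 1 = 3802 (decimal)
Convert eight thousand two hundred fifty-seven (English words) → 8×1000 + 2×100 + 57 = 8257 (decimal)
Compute 3802 + 8257 = 12059
Convert 12059 (decimal) → 12059 = 12×1000 + 5×10 + 9 → 12 thousands, 5 tens, 9 ones (place-value notation)
12 thousands, 5 tens, 9 ones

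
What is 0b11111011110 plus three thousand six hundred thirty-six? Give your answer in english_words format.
Convert 0b11111011110 (binary) → 1024 + 512 + 256 + 128 + 64 + 16 + 8 + 4 + 2 = 2014 (decimal)
Convert three thousand six hundred thirty-six (English words) → 3×1000 + 6×100 + 36 = 3636 (decimal)
Compute 2014 + 3636 = 5650
Convert 5650 (decimal) → 5650 = 5×1000 + 6×100 + 50 → five thousand six hundred fifty (English words)
five thousand six hundred fifty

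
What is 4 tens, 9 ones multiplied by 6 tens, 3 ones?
Convert 4 tens, 9 ones (place-value notation) → 4×10 + 9 = 49 (decimal)
Convert 6 tens, 3 ones (place-value notation) → 6×10 + 3 = 63 (decimal)
Compute 49 × 63 = 3087
3087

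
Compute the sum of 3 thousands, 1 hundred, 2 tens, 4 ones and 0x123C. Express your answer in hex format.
Convert 3 thousands, 1 hundred, 2 tens, 4 ones (place-value notation) → 3×1000 + 1×100 + 2×10 + 4 = 3124 (decimal)
Convert 0x123C (hexadecimal) → 1×4096 + 2×256 + 3×16 + 12 = 4668 (decimal)
Compute 3124 + 4668 = 7792
Convert 7792 (decimal) → 7792 = 1×4096 + 14×256 + 7×16 → 0x1E70 (hexadecimal)
0x1E70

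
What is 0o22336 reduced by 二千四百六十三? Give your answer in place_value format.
Convert 0o22336 (octal) → 2×4096 + 2×512 + 3×64 + 3×8 + 6 = 9438 (decimal)
Convert 二千四百六十三 (Chinese numeral) → 2×1000 + 4×100 + 6×10 + 3 = 2463 (decimal)
Compute 9438 - 2463 = 6975
Convert 6975 (decimal) → 6975 = 6×1000 + 9×100 + 7×10 + 5 → 6 thousands, 9 hundreds, 7 tens, 5 ones (place-value notation)
6 thousands, 9 hundreds, 7 tens, 5 ones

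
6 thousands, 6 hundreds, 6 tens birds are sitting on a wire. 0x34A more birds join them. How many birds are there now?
Convert 6 thousands, 6 hundreds, 6 tens (place-value notation) → 6×1000 + 6×100 + 6×10 = 6660 (decimal)
Convert 0x34A (hexadecimal) → 3×256 + 4×16 + 10 = 842 (decimal)
Compute 6660 + 842 = 7502
7502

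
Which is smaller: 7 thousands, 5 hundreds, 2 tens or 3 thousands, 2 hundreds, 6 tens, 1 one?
Convert 7 thousands, 5 hundreds, 2 tens (place-value notation) → 7×1000 + 5×100 + 2×10 = 7520 (decimal)
Convert 3 thousands, 2 hundreds, 6 tens, 1 one (place-value notation) → 3×1000 + 2×100 + 6×10 + 1 = 3261 (decimal)
Compare 7520 vs 3261: smaller = 3261
3261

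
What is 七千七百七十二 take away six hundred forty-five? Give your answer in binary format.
Convert 七千七百七十二 (Chinese numeral) → 7×1000 + 7×100 + 7×10 + 2 = 7772 (decimal)
Convert six hundred forty-five (English words) → 6×100 + 45 = 645 (decimal)
Compute 7772 - 645 = 7127
Convert 7127 (decimal) → 7127 = 4096 + 2048 + 512 + 256 + 128 + 64 + 16 + 4 + 2 + 1 → 0b1101111010111 (binary)
0b1101111010111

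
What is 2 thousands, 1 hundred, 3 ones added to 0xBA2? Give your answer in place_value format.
Convert 2 thousands, 1 hundred, 3 ones (place-value notation) → 2×1000 + 1×100 + 3 = 2103 (decimal)
Convert 0xBA2 (hexadecimal) → 11×256 + 10×16 + 2 = 2978 (decimal)
Compute 2103 + 2978 = 5081
Convert 5081 (decimal) → 5081 = 5×1000 + 8×10 + 1 → 5 thousands, 8 tens, 1 one (place-value notation)
5 thousands, 8 tens, 1 one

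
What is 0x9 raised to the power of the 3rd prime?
Convert 0x9 (hexadecimal) → 9 (decimal)
Convert the 3rd prime (prime index) → 5 (decimal)
Compute 9 ^ 5 = 59049
59049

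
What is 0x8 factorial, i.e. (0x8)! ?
Convert 0x8 (hexadecimal) → 8 (decimal)
Compute 8! = 40320
40320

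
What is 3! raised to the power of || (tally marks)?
Convert 3! (factorial) → 6 (decimal)
Convert || (tally marks) → 2 (decimal)
Compute 6 ^ 2 = 36
36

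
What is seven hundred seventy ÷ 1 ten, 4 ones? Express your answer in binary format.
Convert seven hundred seventy (English words) → 7×100 + 70 = 770 (decimal)
Convert 1 ten, 4 ones (place-value notation) → 1×10 + 4 = 14 (decimal)
Compute 770 ÷ 14 = 55
Convert 55 (decimal) → 55 = 32 + 16 + 4 + 2 + 1 → 0b110111 (binary)
0b110111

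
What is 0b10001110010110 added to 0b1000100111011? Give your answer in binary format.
Convert 0b10001110010110 (binary) → 8192 + 512 + 256 + 128 + 16 + 4 + 2 = 9110 (decimal)
Convert 0b1000100111011 (binary) → 4096 + 256 + 32 + 16 + 8 + 2 + 1 = 4411 (decimal)
Compute 9110 + 4411 = 13521
Convert 13521 (decimal) → 13521 = 8192 + 4096 + 1024 + 128 + 64 + 16 + 1 → 0b11010011010001 (binary)
0b11010011010001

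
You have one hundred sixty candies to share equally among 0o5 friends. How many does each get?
Convert one hundred sixty (English words) → 1×100 + 60 = 160 (decimal)
Convert 0o5 (octal) → 5 (decimal)
Compute 160 ÷ 5 = 32
32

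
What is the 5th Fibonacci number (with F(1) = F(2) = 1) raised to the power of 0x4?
Convert the 5th Fibonacci number (with F(1) = F(2) = 1) (Fibonacci index) → 1, 1, 2, 3, 5 → 5 (decimal)
Convert 0x4 (hexadecimal) → 4 (decimal)
Compute 5 ^ 4 = 625
625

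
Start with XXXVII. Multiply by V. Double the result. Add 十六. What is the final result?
Convert XXXVII (Roman numeral) → 10 + 10 + 10 + 5 + 1 + 1 = 37 (decimal)
Start: 37
Convert V (Roman numeral) → 5 (decimal)
37 × 5 = 185
185 × 2 = 370
Convert 十六 (Chinese numeral) → 1×10 + 6 = 16 (decimal)
370 + 16 = 386
386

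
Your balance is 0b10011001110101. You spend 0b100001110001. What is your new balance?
Convert 0b10011001110101 (binary) → 8192 + 1024 + 512 + 64 + 32 + 16 + 4 + 1 = 9845 (decimal)
Convert 0b100001110001 (binary) → 2048 + 64 + 32 + 16 + 1 = 2161 (decimal)
Compute 9845 - 2161 = 7684
7684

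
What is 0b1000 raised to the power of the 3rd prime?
Convert 0b1000 (binary) → 8 (decimal)
Convert the 3rd prime (prime index) → 5 (decimal)
Compute 8 ^ 5 = 32768
32768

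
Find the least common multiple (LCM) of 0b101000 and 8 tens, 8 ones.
Convert 0b101000 (binary) → 32 + 8 = 40 (decimal)
Convert 8 tens, 8 ones (place-value notation) → 8×10 + 8 = 88 (decimal)
Compute lcm(40, 88) = 440
440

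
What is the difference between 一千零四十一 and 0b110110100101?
Convert 一千零四十一 (Chinese numeral) → 1×1000 + 4×10 + 1 = 1041 (decimal)
Convert 0b110110100101 (binary) → 2048 + 1024 + 256 + 128 + 32 + 4 + 1 = 3493 (decimal)
Difference: |1041 - 3493| = 2452
2452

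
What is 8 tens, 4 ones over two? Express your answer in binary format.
Convert 8 tens, 4 ones (place-value notation) → 8×10 + 4 = 84 (decimal)
Convert two (English words) → 2 (decimal)
Compute 84 ÷ 2 = 42
Convert 42 (decimal) → 42 = 32 + 8 + 2 → 0b101010 (binary)
0b101010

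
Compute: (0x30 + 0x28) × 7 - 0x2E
Convert 0x30 (hexadecimal) → 3×16 = 48 (decimal)
Convert 0x28 (hexadecimal) → 2×16 + 8 = 40 (decimal)
Convert 0x2E (hexadecimal) → 2×16 + 14 = 46 (decimal)
Expression in decimal: (48 + 40) × 7 - 46
Parentheses first: 48 + 40 = 88
Multiply: 88 × 7 = 616
Subtract: 616 - 46 = 570
570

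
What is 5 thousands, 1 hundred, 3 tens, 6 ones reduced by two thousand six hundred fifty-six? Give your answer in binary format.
Convert 5 thousands, 1 hundred, 3 tens, 6 ones (place-value notation) → 5×1000 + 1×100 + 3×10 + 6 = 5136 (decimal)
Convert two thousand six hundred fifty-six (English words) → 2×1000 + 6×100 + 56 = 2656 (decimal)
Compute 5136 - 2656 = 2480
Convert 2480 (decimal) → 2480 = 2048 + 256 + 128 + 32 + 16 → 0b100110110000 (binary)
0b100110110000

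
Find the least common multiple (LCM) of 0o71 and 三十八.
Convert 0o71 (octal) → 7×8 + 1 = 57 (decimal)
Convert 三十八 (Chinese numeral) → 3×10 + 8 = 38 (decimal)
Compute lcm(57, 38) = 114
114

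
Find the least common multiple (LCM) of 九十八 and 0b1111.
Convert 九十八 (Chinese numeral) → 9×10 + 8 = 98 (decimal)
Convert 0b1111 (binary) → 8 + 4 + 2 + 1 = 15 (decimal)
Compute lcm(98, 15) = 1470
1470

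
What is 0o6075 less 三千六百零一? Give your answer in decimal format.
Convert 0o6075 (octal) → 6×512 + 7×8 + 5 = 3133 (decimal)
Convert 三千六百零一 (Chinese numeral) → 3×1000 + 6×100 + 1 = 3601 (decimal)
Compute 3133 - 3601 = -468
-468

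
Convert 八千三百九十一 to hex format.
Convert 八千三百九十一 (Chinese numeral) → 8×1000 + 3×100 + 9×10 + 1 = 8391 (decimal)
Convert 8391 (decimal) → 8391 = 2×4096 + 12×16 + 7 → 0x20C7 (hexadecimal)
0x20C7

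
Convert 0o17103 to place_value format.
Convert 0o17103 (octal) → 1×4096 + 7×512 + 1×64 + 3 = 7747 (decimal)
Convert 7747 (decimal) → 7747 = 7×1000 + 7×100 + 4×10 + 7 → 7 thousands, 7 hundreds, 4 tens, 7 ones (place-value notation)
7 thousands, 7 hundreds, 4 tens, 7 ones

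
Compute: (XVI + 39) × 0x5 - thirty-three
Convert XVI (Roman numeral) → 10 + 5 + 1 = 16 (decimal)
Convert 0x5 (hexadecimal) → 5 (decimal)
Convert thirty-three (English words) → 33 (decimal)
Expression in decimal: (16 + 39) × 5 - 33
Parentheses first: 16 + 39 = 55
Multiply: 55 × 5 = 275
Subtract: 275 - 33 = 242
242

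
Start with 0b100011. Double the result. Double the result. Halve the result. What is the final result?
Convert 0b100011 (binary) → 32 + 2 + 1 = 35 (decimal)
Start: 35
35 × 2 = 70
70 × 2 = 140
140 ÷ 2 = 70
70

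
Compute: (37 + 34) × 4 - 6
Parentheses first: 37 + 34 = 71
Multiply: 71 × 4 = 284
Subtract: 284 - 6 = 278
278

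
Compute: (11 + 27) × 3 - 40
Parentheses first: 11 + 27 = 38
Multiply: 38 × 3 = 114
Subtract: 114 - 40 = 74
74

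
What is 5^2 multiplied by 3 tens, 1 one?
Convert 5^2 (power) → 25 (decimal)
Convert 3 tens, 1 one (place-value notation) → 3×10 + 1 = 31 (decimal)
Compute 25 × 31 = 775
775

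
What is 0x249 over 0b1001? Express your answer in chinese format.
Convert 0x249 (hexadecimal) → 2×256 + 4×16 + 9 = 585 (decimal)
Convert 0b1001 (binary) → 8 + 1 = 9 (decimal)
Compute 585 ÷ 9 = 65
Convert 65 (decimal) → 65 = 6×10 + 5 → 六十五 (Chinese numeral)
六十五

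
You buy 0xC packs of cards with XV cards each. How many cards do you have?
Convert XV (Roman numeral) → 10 + 5 = 15 (decimal)
Convert 0xC (hexadecimal) → 12 (decimal)
Compute 15 × 12 = 180
180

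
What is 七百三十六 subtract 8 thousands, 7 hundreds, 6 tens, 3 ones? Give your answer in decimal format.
Convert 七百三十六 (Chinese numeral) → 7×100 + 3×10 + 6 = 736 (decimal)
Convert 8 thousands, 7 hundreds, 6 tens, 3 ones (place-value notation) → 8×1000 + 7×100 + 6×10 + 3 = 8763 (decimal)
Compute 736 - 8763 = -8027
-8027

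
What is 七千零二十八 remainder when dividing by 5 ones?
Convert 七千零二十八 (Chinese numeral) → 7×1000 + 2×10 + 8 = 7028 (decimal)
Convert 5 ones (place-value notation) → 5 (decimal)
Compute 7028 mod 5 = 3
3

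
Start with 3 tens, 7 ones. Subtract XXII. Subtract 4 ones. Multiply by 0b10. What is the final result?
Convert 3 tens, 7 ones (place-value notation) → 3×10 + 7 = 37 (decimal)
Start: 37
Convert XXII (Roman numeral) → 10 + 10 + 1 + 1 = 22 (decimal)
37 - 22 = 15
Convert 4 ones (place-value notation) → 4 (decimal)
15 - 4 = 11
Convert 0b10 (binary) → 2 (decimal)
11 × 2 = 22
22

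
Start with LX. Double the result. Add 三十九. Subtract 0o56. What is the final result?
Convert LX (Roman numeral) → 50 + 10 = 60 (decimal)
Start: 60
60 × 2 = 120
Convert 三十九 (Chinese numeral) → 3×10 + 9 = 39 (decimal)
120 + 39 = 159
Convert 0o56 (octal) → 5×8 + 6 = 46 (decimal)
159 - 46 = 113
113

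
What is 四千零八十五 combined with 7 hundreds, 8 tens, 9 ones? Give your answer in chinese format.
Convert 四千零八十五 (Chinese numeral) → 4×1000 + 8×10 + 5 = 4085 (decimal)
Convert 7 hundreds, 8 tens, 9 ones (place-value notation) → 7×100 + 8×10 + 9 = 789 (decimal)
Compute 4085 + 789 = 4874
Convert 4874 (decimal) → 4874 = 4×1000 + 8×100 + 7×10 + 4 → 四千八百七十四 (Chinese numeral)
四千八百七十四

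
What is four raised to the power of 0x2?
Convert four (English words) → 4 (decimal)
Convert 0x2 (hexadecimal) → 2 (decimal)
Compute 4 ^ 2 = 16
16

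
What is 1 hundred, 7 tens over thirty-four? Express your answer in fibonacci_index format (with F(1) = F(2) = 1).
Convert 1 hundred, 7 tens (place-value notation) → 1×100 + 7×10 = 170 (decimal)
Convert thirty-four (English words) → 34 (decimal)
Compute 170 ÷ 34 = 5
Convert 5 (decimal) → 1, 1, 2, 3, 5 → the 5th Fibonacci number (Fibonacci index)
the 5th Fibonacci number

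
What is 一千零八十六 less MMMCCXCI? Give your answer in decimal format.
Convert 一千零八十六 (Chinese numeral) → 1×1000 + 8×10 + 6 = 1086 (decimal)
Convert MMMCCXCI (Roman numeral) → 1000 + 1000 + 1000 + 100 + 100 + 90 + 1 = 3291 (decimal)
Compute 1086 - 3291 = -2205
-2205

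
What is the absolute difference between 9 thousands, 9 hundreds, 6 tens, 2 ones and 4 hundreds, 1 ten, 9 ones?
Convert 9 thousands, 9 hundreds, 6 tens, 2 ones (place-value notation) → 9×1000 + 9×100 + 6×10 + 2 = 9962 (decimal)
Convert 4 hundreds, 1 ten, 9 ones (place-value notation) → 4×100 + 1×10 + 9 = 419 (decimal)
Compute |9962 - 419| = 9543
9543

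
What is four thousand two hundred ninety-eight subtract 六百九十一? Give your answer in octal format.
Convert four thousand two hundred ninety-eight (English words) → 4×1000 + 2×100 + 98 = 4298 (decimal)
Convert 六百九十一 (Chinese numeral) → 6×100 + 9×10 + 1 = 691 (decimal)
Compute 4298 - 691 = 3607
Convert 3607 (decimal) → 3607 = 7×512 + 2×8 + 7 → 0o7027 (octal)
0o7027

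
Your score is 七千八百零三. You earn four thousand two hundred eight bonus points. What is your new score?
Convert 七千八百零三 (Chinese numeral) → 7×1000 + 8×100 + 3 = 7803 (decimal)
Convert four thousand two hundred eight (English words) → 4×1000 + 2×100 + 8 = 4208 (decimal)
Compute 7803 + 4208 = 12011
12011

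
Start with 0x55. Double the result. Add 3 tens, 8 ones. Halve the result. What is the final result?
Convert 0x55 (hexadecimal) → 5×16 + 5 = 85 (decimal)
Start: 85
85 × 2 = 170
Convert 3 tens, 8 ones (place-value notation) → 3×10 + 8 = 38 (decimal)
170 + 38 = 208
208 ÷ 2 = 104
104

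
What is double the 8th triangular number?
The 8th triangular number = 8×9/2 = 36
Compute 36 × 2 = 72
72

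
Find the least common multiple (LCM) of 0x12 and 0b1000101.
Convert 0x12 (hexadecimal) → 1×16 + 2 = 18 (decimal)
Convert 0b1000101 (binary) → 64 + 4 + 1 = 69 (decimal)
Compute lcm(18, 69) = 414
414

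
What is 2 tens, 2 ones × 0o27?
Convert 2 tens, 2 ones (place-value notation) → 2×10 + 2 = 22 (decimal)
Convert 0o27 (octal) → 2×8 + 7 = 23 (decimal)
Compute 22 × 23 = 506
506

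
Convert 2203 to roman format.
Convert 2203 (decimal) → 2203 = 1000 + 1000 + 100 + 100 + 1 + 1 + 1 → MMCCIII (Roman numeral)
MMCCIII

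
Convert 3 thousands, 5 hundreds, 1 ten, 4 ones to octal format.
Convert 3 thousands, 5 hundreds, 1 ten, 4 ones (place-value notation) → 3×1000 + 5×100 + 1×10 + 4 = 3514 (decimal)
Convert 3514 (decimal) → 3514 = 6×512 + 6×64 + 7×8 + 2 → 0o6672 (octal)
0o6672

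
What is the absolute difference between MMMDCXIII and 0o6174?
Convert MMMDCXIII (Roman numeral) → 1000 + 1000 + 1000 + 500 + 100 + 10 + 1 + 1 + 1 = 3613 (decimal)
Convert 0o6174 (octal) → 6×512 + 1×64 + 7×8 + 4 = 3196 (decimal)
Compute |3613 - 3196| = 417
417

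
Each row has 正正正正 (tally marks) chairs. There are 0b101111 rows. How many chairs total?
Convert 正正正正 (tally marks) → 5 + 5 + 5 + 5 = 20 (decimal)
Convert 0b101111 (binary) → 32 + 8 + 4 + 2 + 1 = 47 (decimal)
Compute 20 × 47 = 940
940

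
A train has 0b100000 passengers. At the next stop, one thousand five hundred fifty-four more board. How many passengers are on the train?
Convert 0b100000 (binary) → 32 (decimal)
Convert one thousand five hundred fifty-four (English words) → 1×1000 + 5×100 + 54 = 1554 (decimal)
Compute 32 + 1554 = 1586
1586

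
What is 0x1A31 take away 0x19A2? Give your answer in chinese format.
Convert 0x1A31 (hexadecimal) → 1×4096 + 10×256 + 3×16 + 1 = 6705 (decimal)
Convert 0x19A2 (hexadecimal) → 1×4096 + 9×256 + 10×16 + 2 = 6562 (decimal)
Compute 6705 - 6562 = 143
Convert 143 (decimal) → 143 = 1×100 + 4×10 + 3 → 一百四十三 (Chinese numeral)
一百四十三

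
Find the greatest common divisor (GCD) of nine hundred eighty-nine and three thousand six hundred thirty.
Convert nine hundred eighty-nine (English words) → 9×100 + 89 = 989 (decimal)
Convert three thousand six hundred thirty (English words) → 3×1000 + 6×100 + 30 = 3630 (decimal)
Compute gcd(989, 3630) = 1
1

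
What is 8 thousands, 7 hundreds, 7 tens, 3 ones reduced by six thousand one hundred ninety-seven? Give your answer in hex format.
Convert 8 thousands, 7 hundreds, 7 tens, 3 ones (place-value notation) → 8×1000 + 7×100 + 7×10 + 3 = 8773 (decimal)
Convert six thousand one hundred ninety-seven (English words) → 6×1000 + 1×100 + 97 = 6197 (decimal)
Compute 8773 - 6197 = 2576
Convert 2576 (decimal) → 2576 = 10×256 + 1×16 → 0xA10 (hexadecimal)
0xA10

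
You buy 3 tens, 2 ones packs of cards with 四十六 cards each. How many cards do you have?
Convert 四十六 (Chinese numeral) → 4×10 + 6 = 46 (decimal)
Convert 3 tens, 2 ones (place-value notation) → 3×10 + 2 = 32 (decimal)
Compute 46 × 32 = 1472
1472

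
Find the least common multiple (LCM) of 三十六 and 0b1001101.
Convert 三十六 (Chinese numeral) → 3×10 + 6 = 36 (decimal)
Convert 0b1001101 (binary) → 64 + 8 + 4 + 1 = 77 (decimal)
Compute lcm(36, 77) = 2772
2772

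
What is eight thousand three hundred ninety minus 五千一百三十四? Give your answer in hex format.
Convert eight thousand three hundred ninety (English words) → 8×1000 + 3×100 + 90 = 8390 (decimal)
Convert 五千一百三十四 (Chinese numeral) → 5×1000 + 1×100 + 3×10 + 4 = 5134 (decimal)
Compute 8390 - 5134 = 3256
Convert 3256 (decimal) → 3256 = 12×256 + 11×16 + 8 → 0xCB8 (hexadecimal)
0xCB8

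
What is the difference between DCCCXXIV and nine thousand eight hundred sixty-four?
Convert DCCCXXIV (Roman numeral) → 500 + 100 + 100 + 100 + 10 + 10 + 4 = 824 (decimal)
Convert nine thousand eight hundred sixty-four (English words) → 9×1000 + 8×100 + 64 = 9864 (decimal)
Difference: |824 - 9864| = 9040
9040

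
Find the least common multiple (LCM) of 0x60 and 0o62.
Convert 0x60 (hexadecimal) → 6×16 = 96 (decimal)
Convert 0o62 (octal) → 6×8 + 2 = 50 (decimal)
Compute lcm(96, 50) = 2400
2400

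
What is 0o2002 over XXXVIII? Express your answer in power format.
Convert 0o2002 (octal) → 2×512 + 2 = 1026 (decimal)
Convert XXXVIII (Roman numeral) → 10 + 10 + 10 + 5 + 1 + 1 + 1 = 38 (decimal)
Compute 1026 ÷ 38 = 27
Convert 27 (decimal) → 3^3 (power)
3^3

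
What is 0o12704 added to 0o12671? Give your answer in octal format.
Convert 0o12704 (octal) → 1×4096 + 2×512 + 7×64 + 4 = 5572 (decimal)
Convert 0o12671 (octal) → 1×4096 + 2×512 + 6×64 + 7×8 + 1 = 5561 (decimal)
Compute 5572 + 5561 = 11133
Convert 11133 (decimal) → 11133 = 2×4096 + 5×512 + 5×64 + 7×8 + 5 → 0o25575 (octal)
0o25575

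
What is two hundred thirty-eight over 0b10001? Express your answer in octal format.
Convert two hundred thirty-eight (English words) → 2×100 + 38 = 238 (decimal)
Convert 0b10001 (binary) → 16 + 1 = 17 (decimal)
Compute 238 ÷ 17 = 14
Convert 14 (decimal) → 14 = 1×8 + 6 → 0o16 (octal)
0o16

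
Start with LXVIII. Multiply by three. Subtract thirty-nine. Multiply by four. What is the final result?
Convert LXVIII (Roman numeral) → 50 + 10 + 5 + 1 + 1 + 1 = 68 (decimal)
Start: 68
Convert three (English words) → 3 (decimal)
68 × 3 = 204
Convert thirty-nine (English words) → 39 (decimal)
204 - 39 = 165
Convert four (English words) → 4 (decimal)
165 × 4 = 660
660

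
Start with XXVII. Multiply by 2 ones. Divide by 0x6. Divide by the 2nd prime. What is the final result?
Convert XXVII (Roman numeral) → 10 + 10 + 5 + 1 + 1 = 27 (decimal)
Start: 27
Convert 2 ones (place-value notation) → 2 (decimal)
27 × 2 = 54
Convert 0x6 (hexadecimal) → 6 (decimal)
54 ÷ 6 = 9
Convert the 2nd prime (prime index) → 3 (decimal)
9 ÷ 3 = 3
3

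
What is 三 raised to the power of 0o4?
Convert 三 (Chinese numeral) → 3 (decimal)
Convert 0o4 (octal) → 4 (decimal)
Compute 3 ^ 4 = 81
81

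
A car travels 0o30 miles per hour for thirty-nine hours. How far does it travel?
Convert 0o30 (octal) → 3×8 = 24 (decimal)
Convert thirty-nine (English words) → 39 (decimal)
Compute 24 × 39 = 936
936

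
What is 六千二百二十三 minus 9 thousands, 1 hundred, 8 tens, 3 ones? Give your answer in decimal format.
Convert 六千二百二十三 (Chinese numeral) → 6×1000 + 2×100 + 2×10 + 3 = 6223 (decimal)
Convert 9 thousands, 1 hundred, 8 tens, 3 ones (place-value notation) → 9×1000 + 1×100 + 8×10 + 3 = 9183 (decimal)
Compute 6223 - 9183 = -2960
-2960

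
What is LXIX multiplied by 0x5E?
Convert LXIX (Roman numeral) → 50 + 10 + 9 = 69 (decimal)
Convert 0x5E (hexadecimal) → 5×16 + 14 = 94 (decimal)
Compute 69 × 94 = 6486
6486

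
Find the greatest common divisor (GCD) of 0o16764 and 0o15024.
Convert 0o16764 (octal) → 1×4096 + 6×512 + 7×64 + 6×8 + 4 = 7668 (decimal)
Convert 0o15024 (octal) → 1×4096 + 5×512 + 2×8 + 4 = 6676 (decimal)
Compute gcd(7668, 6676) = 4
4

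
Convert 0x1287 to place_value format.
Convert 0x1287 (hexadecimal) → 1×4096 + 2×256 + 8×16 + 7 = 4743 (decimal)
Convert 4743 (decimal) → 4743 = 4×1000 + 7×100 + 4×10 + 3 → 4 thousands, 7 hundreds, 4 tens, 3 ones (place-value notation)
4 thousands, 7 hundreds, 4 tens, 3 ones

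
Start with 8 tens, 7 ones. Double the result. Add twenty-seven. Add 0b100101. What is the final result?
Convert 8 tens, 7 ones (place-value notation) → 8×10 + 7 = 87 (decimal)
Start: 87
87 × 2 = 174
Convert twenty-seven (English words) → 27 (decimal)
174 + 27 = 201
Convert 0b100101 (binary) → 32 + 4 + 1 = 37 (decimal)
201 + 37 = 238
238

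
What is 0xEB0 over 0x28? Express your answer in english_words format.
Convert 0xEB0 (hexadecimal) → 14×256 + 11×16 = 3760 (decimal)
Convert 0x28 (hexadecimal) → 2×16 + 8 = 40 (decimal)
Compute 3760 ÷ 40 = 94
Convert 94 (decimal) → ninety-four (English words)
ninety-four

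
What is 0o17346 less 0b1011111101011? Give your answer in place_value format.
Convert 0o17346 (octal) → 1×4096 + 7×512 + 3×64 + 4×8 + 6 = 7910 (decimal)
Convert 0b1011111101011 (binary) → 4096 + 1024 + 512 + 256 + 128 + 64 + 32 + 8 + 2 + 1 = 6123 (decimal)
Compute 7910 - 6123 = 1787
Convert 1787 (decimal) → 1787 = 1×1000 + 7×100 + 8×10 + 7 → 1 thousand, 7 hundreds, 8 tens, 7 ones (place-value notation)
1 thousand, 7 hundreds, 8 tens, 7 ones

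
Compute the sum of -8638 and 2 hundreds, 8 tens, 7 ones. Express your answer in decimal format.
Convert 2 hundreds, 8 tens, 7 ones (place-value notation) → 2×100 + 8×10 + 7 = 287 (decimal)
Compute -8638 + 287 = -8351
-8351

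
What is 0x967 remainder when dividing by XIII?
Convert 0x967 (hexadecimal) → 9×256 + 6×16 + 7 = 2407 (decimal)
Convert XIII (Roman numeral) → 10 + 1 + 1 + 1 = 13 (decimal)
Compute 2407 mod 13 = 2
2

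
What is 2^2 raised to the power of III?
Convert 2^2 (power) → 4 (decimal)
Convert III (Roman numeral) → 1 + 1 + 1 = 3 (decimal)
Compute 4 ^ 3 = 64
64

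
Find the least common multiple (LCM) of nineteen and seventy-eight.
Convert nineteen (English words) → 19 (decimal)
Convert seventy-eight (English words) → 78 (decimal)
Compute lcm(19, 78) = 1482
1482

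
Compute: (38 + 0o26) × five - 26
Convert 0o26 (octal) → 2×8 + 6 = 22 (decimal)
Convert five (English words) → 5 (decimal)
Expression in decimal: (38 + 22) × 5 - 26
Parentheses first: 38 + 22 = 60
Multiply: 60 × 5 = 300
Subtract: 300 - 26 = 274
274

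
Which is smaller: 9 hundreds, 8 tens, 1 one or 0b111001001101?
Convert 9 hundreds, 8 tens, 1 one (place-value notation) → 9×100 + 8×10 + 1 = 981 (decimal)
Convert 0b111001001101 (binary) → 2048 + 1024 + 512 + 64 + 8 + 4 + 1 = 3661 (decimal)
Compare 981 vs 3661: smaller = 981
981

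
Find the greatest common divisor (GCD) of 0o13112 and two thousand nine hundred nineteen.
Convert 0o13112 (octal) → 1×4096 + 3×512 + 1×64 + 1×8 + 2 = 5706 (decimal)
Convert two thousand nine hundred nineteen (English words) → 2×1000 + 9×100 + 19 = 2919 (decimal)
Compute gcd(5706, 2919) = 3
3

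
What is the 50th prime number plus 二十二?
The 50th prime number = 229
Convert 二十二 (Chinese numeral) → 2×10 + 2 = 22 (decimal)
Compute 229 + 22 = 251
251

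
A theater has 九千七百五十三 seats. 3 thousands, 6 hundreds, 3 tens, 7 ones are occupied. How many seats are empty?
Convert 九千七百五十三 (Chinese numeral) → 9×1000 + 7×100 + 5×10 + 3 = 9753 (decimal)
Convert 3 thousands, 6 hundreds, 3 tens, 7 ones (place-value notation) → 3×1000 + 6×100 + 3×10 + 7 = 3637 (decimal)
Compute 9753 - 3637 = 6116
6116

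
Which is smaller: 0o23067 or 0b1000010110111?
Convert 0o23067 (octal) → 2×4096 + 3×512 + 6×8 + 7 = 9783 (decimal)
Convert 0b1000010110111 (binary) → 4096 + 128 + 32 + 16 + 4 + 2 + 1 = 4279 (decimal)
Compare 9783 vs 4279: smaller = 4279
4279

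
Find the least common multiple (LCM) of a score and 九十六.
Convert a score (colloquial) → 20 (decimal)
Convert 九十六 (Chinese numeral) → 9×10 + 6 = 96 (decimal)
Compute lcm(20, 96) = 480
480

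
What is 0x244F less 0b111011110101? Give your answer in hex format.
Convert 0x244F (hexadecimal) → 2×4096 + 4×256 + 4×16 + 15 = 9295 (decimal)
Convert 0b111011110101 (binary) → 2048 + 1024 + 512 + 128 + 64 + 32 + 16 + 4 + 1 = 3829 (decimal)
Compute 9295 - 3829 = 5466
Convert 5466 (decimal) → 5466 = 1×4096 + 5×256 + 5×16 + 10 → 0x155A (hexadecimal)
0x155A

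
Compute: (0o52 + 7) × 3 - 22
Convert 0o52 (octal) → 5×8 + 2 = 42 (decimal)
Expression in decimal: (42 + 7) × 3 - 22
Parentheses first: 42 + 7 = 49
Multiply: 49 × 3 = 147
Subtract: 147 - 22 = 125
125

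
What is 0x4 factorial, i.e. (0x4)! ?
Convert 0x4 (hexadecimal) → 4 (decimal)
Compute 4! = 24
24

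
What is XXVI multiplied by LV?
Convert XXVI (Roman numeral) → 10 + 10 + 5 + 1 = 26 (decimal)
Convert LV (Roman numeral) → 50 + 5 = 55 (decimal)
Compute 26 × 55 = 1430
1430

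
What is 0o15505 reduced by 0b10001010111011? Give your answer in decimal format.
Convert 0o15505 (octal) → 1×4096 + 5×512 + 5×64 + 5 = 6981 (decimal)
Convert 0b10001010111011 (binary) → 8192 + 512 + 128 + 32 + 16 + 8 + 2 + 1 = 8891 (decimal)
Compute 6981 - 8891 = -1910
-1910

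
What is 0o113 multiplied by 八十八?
Convert 0o113 (octal) → 1×64 + 1×8 + 3 = 75 (decimal)
Convert 八十八 (Chinese numeral) → 8×10 + 8 = 88 (decimal)
Compute 75 × 88 = 6600
6600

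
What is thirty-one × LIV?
Convert thirty-one (English words) → 31 (decimal)
Convert LIV (Roman numeral) → 50 + 4 = 54 (decimal)
Compute 31 × 54 = 1674
1674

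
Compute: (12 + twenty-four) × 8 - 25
Convert twenty-four (English words) → 24 (decimal)
Expression in decimal: (12 + 24) × 8 - 25
Parentheses first: 12 + 24 = 36
Multiply: 36 × 8 = 288
Subtract: 288 - 25 = 263
263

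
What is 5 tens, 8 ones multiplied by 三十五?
Convert 5 tens, 8 ones (place-value notation) → 5×10 + 8 = 58 (decimal)
Convert 三十五 (Chinese numeral) → 3×10 + 5 = 35 (decimal)
Compute 58 × 35 = 2030
2030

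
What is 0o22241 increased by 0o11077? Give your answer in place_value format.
Convert 0o22241 (octal) → 2×4096 + 2×512 + 2×64 + 4×8 + 1 = 9377 (decimal)
Convert 0o11077 (octal) → 1×4096 + 1×512 + 7×8 + 7 = 4671 (decimal)
Compute 9377 + 4671 = 14048
Convert 14048 (decimal) → 14048 = 14×1000 + 4×10 + 8 → 14 thousands, 4 tens, 8 ones (place-value notation)
14 thousands, 4 tens, 8 ones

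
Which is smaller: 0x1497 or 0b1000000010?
Convert 0x1497 (hexadecimal) → 1×4096 + 4×256 + 9×16 + 7 = 5271 (decimal)
Convert 0b1000000010 (binary) → 512 + 2 = 514 (decimal)
Compare 5271 vs 514: smaller = 514
514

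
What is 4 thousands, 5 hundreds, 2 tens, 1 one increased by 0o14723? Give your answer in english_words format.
Convert 4 thousands, 5 hundreds, 2 tens, 1 one (place-value notation) → 4×1000 + 5×100 + 2×10 + 1 = 4521 (decimal)
Convert 0o14723 (octal) → 1×4096 + 4×512 + 7×64 + 2×8 + 3 = 6611 (decimal)
Compute 4521 + 6611 = 11132
Convert 11132 (decimal) → 11132 = 11×1000 + 1×100 + 32 → eleven thousand one hundred thirty-two (English words)
eleven thousand one hundred thirty-two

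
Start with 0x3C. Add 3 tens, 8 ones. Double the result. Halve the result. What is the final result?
Convert 0x3C (hexadecimal) → 3×16 + 12 = 60 (decimal)
Start: 60
Convert 3 tens, 8 ones (place-value notation) → 3×10 + 8 = 38 (decimal)
60 + 38 = 98
98 × 2 = 196
196 ÷ 2 = 98
98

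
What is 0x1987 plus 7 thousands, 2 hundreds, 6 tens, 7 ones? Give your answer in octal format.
Convert 0x1987 (hexadecimal) → 1×4096 + 9×256 + 8×16 + 7 = 6535 (decimal)
Convert 7 thousands, 2 hundreds, 6 tens, 7 ones (place-value notation) → 7×1000 + 2×100 + 6×10 + 7 = 7267 (decimal)
Compute 6535 + 7267 = 13802
Convert 13802 (decimal) → 13802 = 3×4096 + 2×512 + 7×64 + 5×8 + 2 → 0o32752 (octal)
0o32752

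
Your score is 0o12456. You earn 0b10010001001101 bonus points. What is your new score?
Convert 0o12456 (octal) → 1×4096 + 2×512 + 4×64 + 5×8 + 6 = 5422 (decimal)
Convert 0b10010001001101 (binary) → 8192 + 1024 + 64 + 8 + 4 + 1 = 9293 (decimal)
Compute 5422 + 9293 = 14715
14715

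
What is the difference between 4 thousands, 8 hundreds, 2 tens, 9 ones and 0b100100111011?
Convert 4 thousands, 8 hundreds, 2 tens, 9 ones (place-value notation) → 4×1000 + 8×100 + 2×10 + 9 = 4829 (decimal)
Convert 0b100100111011 (binary) → 2048 + 256 + 32 + 16 + 8 + 2 + 1 = 2363 (decimal)
Difference: |4829 - 2363| = 2466
2466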